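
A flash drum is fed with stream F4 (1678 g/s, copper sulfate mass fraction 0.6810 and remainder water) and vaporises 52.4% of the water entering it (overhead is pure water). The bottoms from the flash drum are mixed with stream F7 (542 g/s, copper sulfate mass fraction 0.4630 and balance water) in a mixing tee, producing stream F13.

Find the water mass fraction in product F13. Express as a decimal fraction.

0.2814

Vapour removed = 0.524×0.319×1678 = 280.49 g/s; concentrate = 1397.5 g/s.
water reaching the mixer = 254.79 (from concentrate) + 542×0.537 = 545.85 g/s.
Product flow = 1397.5 + 542 = 1939.5 g/s; water fraction = 0.2814.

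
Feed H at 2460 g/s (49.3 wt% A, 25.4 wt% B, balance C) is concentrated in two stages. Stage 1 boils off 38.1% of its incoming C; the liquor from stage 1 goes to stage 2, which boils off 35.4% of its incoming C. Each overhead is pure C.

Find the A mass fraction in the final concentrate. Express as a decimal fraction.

0.5813

C in feed = 2460×0.253 = 622.38 g/s.
After stage 1: C left = (1−0.381)×622.38 = 385.25; stream total = 2222.9 g/s.
After stage 2: C left = (1−0.354)×385.25 = 248.87; final concentrate = 2086.5 g/s.
A fraction = 1212.8/2086.5 = 0.5813.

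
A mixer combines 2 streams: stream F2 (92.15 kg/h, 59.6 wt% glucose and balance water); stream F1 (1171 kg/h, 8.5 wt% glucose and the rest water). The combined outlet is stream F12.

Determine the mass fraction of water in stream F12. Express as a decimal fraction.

0.878

Total flow out = 92.15 + 1171 = 1263.2 kg/h.
water in = 92.15×0.404 + 1171×0.915 = 1108.7 kg/h.
water mass fraction in F12 = 1108.7/1263.2 = 0.878.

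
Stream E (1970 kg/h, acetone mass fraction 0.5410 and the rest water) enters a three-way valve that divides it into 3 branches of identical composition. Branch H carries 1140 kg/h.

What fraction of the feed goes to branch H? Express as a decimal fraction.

0.579

Fraction to H = 1140/1970 = 0.5787.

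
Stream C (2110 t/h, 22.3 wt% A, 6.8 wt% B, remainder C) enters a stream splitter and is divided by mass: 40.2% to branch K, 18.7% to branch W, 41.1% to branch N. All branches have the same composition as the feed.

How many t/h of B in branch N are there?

Branch N total = 0.411×2110 = 867.21 t/h.
B in N = 0.068×867.21 = 58.97 t/h.

58.97 t/h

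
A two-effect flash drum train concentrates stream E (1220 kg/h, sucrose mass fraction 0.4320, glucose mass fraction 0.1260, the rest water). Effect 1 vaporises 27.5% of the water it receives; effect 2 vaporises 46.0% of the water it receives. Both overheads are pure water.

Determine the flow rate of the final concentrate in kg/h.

water in feed = 1220×0.442 = 539.24 kg/h.
After stage 1: water left = (1−0.275)×539.24 = 390.95; stream total = 1071.7 kg/h.
After stage 2: water left = (1−0.460)×390.95 = 211.11; final concentrate = 891.87 kg/h.

891.9 kg/h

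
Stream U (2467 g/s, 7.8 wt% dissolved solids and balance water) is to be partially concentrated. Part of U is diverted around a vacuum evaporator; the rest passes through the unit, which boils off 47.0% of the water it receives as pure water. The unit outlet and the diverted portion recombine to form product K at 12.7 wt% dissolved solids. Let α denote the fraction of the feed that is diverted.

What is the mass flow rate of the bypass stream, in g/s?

All 2467×0.078 = 192.43 g/s of dissolved solids reaches K, so K = 192.43/0.127 = 1515.2 g/s and vapour = 951.83 g/s.
The evaporator receives (1−α)·2467 of feed at 0.922 water and removes 0.470 of that water:
0.470×0.922×(1−α)×2467 = 951.83
(1−α) = 951.83/1069 = 0.8904;  α = 0.1096.
Bypass flow = 0.1096×2467 = 270.49 g/s.

270.5 g/s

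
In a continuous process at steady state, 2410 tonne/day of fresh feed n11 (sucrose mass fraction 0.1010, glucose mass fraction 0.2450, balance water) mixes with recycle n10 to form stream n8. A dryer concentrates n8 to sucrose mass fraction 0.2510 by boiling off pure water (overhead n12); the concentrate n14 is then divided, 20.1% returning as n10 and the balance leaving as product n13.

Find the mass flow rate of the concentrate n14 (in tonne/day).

1214 tonne/day

Overall sucrose balance (none leaves overhead): sucrose in fresh feed = sucrose in product, i.e. 2410×0.101 = (1−0.201)·n14·0.251.
n14 = 243.41/(0.251×0.799) = 1213.7 tonne/day.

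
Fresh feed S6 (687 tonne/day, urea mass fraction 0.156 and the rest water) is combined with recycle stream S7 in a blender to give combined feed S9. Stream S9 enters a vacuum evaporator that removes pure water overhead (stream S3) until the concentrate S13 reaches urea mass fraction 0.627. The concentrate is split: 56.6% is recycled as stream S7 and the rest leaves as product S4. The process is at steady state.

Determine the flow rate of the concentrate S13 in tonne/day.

393.8 tonne/day

Overall urea balance (none leaves overhead): urea in fresh feed = urea in product, i.e. 687×0.156 = (1−0.566)·S13·0.627.
S13 = 107.17/(0.627×0.434) = 393.84 tonne/day.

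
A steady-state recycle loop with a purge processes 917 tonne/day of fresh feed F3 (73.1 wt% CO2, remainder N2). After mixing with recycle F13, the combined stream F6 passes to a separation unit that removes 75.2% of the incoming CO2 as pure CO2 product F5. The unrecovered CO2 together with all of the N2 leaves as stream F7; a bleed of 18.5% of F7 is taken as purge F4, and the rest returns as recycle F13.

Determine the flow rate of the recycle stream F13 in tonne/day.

1257 tonne/day

N2 enters only via F3 and leaves only via the purge: 917×0.269 = 0.185×(N2 in F7), and the separation unit passes all N2, so N2 in F6 = N2 in F7 = 1333.4 tonne/day.
CO2 in F6: m_A = 917×0.731 + (1−0.185)·(1−0.752)·m_A, so m_A = 670.33/0.7979 = 840.14 tonne/day.
F7 = (1−0.752)×840.14 + 1333.4 = 1541.7 tonne/day.
Recycle F13 = (1−0.185)×1541.7 = 1256.5 tonne/day.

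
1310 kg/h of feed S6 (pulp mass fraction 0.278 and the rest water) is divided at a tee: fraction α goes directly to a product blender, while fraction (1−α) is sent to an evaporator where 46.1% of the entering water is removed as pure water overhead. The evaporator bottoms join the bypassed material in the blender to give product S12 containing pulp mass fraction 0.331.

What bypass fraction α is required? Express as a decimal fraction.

0.519

All 1310×0.278 = 364.18 kg/h of pulp reaches S12, so S12 = 364.18/0.331 = 1100.2 kg/h and vapour = 209.76 kg/h.
The evaporator receives (1−α)·1310 of feed at 0.722 water and removes 0.461 of that water:
0.461×0.722×(1−α)×1310 = 209.76
(1−α) = 209.76/436.02 = 0.4811;  α = 0.5189.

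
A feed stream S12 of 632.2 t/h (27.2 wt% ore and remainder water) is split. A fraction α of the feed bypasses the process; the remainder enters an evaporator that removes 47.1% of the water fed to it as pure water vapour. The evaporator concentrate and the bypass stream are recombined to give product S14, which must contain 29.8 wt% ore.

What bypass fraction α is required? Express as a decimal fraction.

0.746

All 632.2×0.272 = 171.96 t/h of ore reaches S14, so S14 = 171.96/0.298 = 577.04 t/h and vapour = 55.158 t/h.
The evaporator receives (1−α)·632.2 of feed at 0.728 water and removes 0.471 of that water:
0.471×0.728×(1−α)×632.2 = 55.158
(1−α) = 55.158/216.77 = 0.2545;  α = 0.7455.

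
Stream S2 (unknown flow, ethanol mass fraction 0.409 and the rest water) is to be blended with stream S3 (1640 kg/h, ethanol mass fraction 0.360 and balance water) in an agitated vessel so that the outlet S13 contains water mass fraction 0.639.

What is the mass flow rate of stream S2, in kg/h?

Let S2 be the unknown flow. Total out = 1640 + S2.
water balance: 1049.6 + 0.591·S2 = 0.639·(1640 + S2)
(0.591 − 0.639)·S2 = 0.639×1640 − 1049.6 = -1.64
S2 = -1.64 / -0.048 = 34.167 kg/h

34.17 kg/h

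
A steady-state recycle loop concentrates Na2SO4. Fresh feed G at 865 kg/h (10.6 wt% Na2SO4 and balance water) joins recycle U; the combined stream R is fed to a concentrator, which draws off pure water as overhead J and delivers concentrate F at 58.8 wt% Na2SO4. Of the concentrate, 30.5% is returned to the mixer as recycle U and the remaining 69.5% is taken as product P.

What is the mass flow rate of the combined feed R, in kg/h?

Overall Na2SO4 balance (none leaves overhead): Na2SO4 in fresh feed = Na2SO4 in product, i.e. 865×0.106 = (1−0.305)·F·0.588.
F = 91.69/(0.588×0.695) = 224.37 kg/h.
Recycle U = 0.305×224.37 = 68.432 kg/h.
Combined feed R = 865 + 68.432 = 933.43 kg/h.

933.4 kg/h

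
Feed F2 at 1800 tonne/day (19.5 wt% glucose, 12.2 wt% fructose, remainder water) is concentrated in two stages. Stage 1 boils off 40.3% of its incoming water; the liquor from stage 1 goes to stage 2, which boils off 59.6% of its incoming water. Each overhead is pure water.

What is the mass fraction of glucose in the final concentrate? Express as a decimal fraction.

0.4048

water in feed = 1800×0.683 = 1229.4 tonne/day.
After stage 1: water left = (1−0.403)×1229.4 = 733.95; stream total = 1304.6 tonne/day.
After stage 2: water left = (1−0.596)×733.95 = 296.52; final concentrate = 867.12 tonne/day.
glucose fraction = 351/867.12 = 0.4048.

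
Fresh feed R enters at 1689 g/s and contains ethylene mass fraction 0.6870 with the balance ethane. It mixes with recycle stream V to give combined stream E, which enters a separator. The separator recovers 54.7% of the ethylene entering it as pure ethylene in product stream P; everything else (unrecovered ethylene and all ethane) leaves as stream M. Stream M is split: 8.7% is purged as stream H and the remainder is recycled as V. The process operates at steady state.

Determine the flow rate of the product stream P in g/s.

1082 g/s

ethylene in E: m_A = 1689×0.687 + (1−0.087)·(1−0.547)·m_A, so m_A = 1160.3/0.5864 = 1978.7 g/s.
Product P = 0.547×1978.7 = 1082.4 g/s.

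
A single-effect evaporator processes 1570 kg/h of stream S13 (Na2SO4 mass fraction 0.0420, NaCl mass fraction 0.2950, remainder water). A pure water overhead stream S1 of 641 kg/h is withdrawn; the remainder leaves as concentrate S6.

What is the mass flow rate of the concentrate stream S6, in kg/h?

Concentrate = 1570 − 641 = 929 kg/h.

929 kg/h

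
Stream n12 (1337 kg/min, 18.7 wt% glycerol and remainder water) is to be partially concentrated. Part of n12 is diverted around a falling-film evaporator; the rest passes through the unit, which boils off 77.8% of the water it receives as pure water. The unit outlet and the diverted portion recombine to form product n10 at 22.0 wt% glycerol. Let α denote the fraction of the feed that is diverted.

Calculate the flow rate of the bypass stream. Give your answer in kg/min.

All 1337×0.187 = 250.02 kg/min of glycerol reaches n10, so n10 = 250.02/0.220 = 1136.5 kg/min and vapour = 200.55 kg/min.
The evaporator receives (1−α)·1337 of feed at 0.813 water and removes 0.778 of that water:
0.778×0.813×(1−α)×1337 = 200.55
(1−α) = 200.55/845.67 = 0.2371;  α = 0.7629.
Bypass flow = 0.7629×1337 = 1019.9 kg/min.

1020 kg/min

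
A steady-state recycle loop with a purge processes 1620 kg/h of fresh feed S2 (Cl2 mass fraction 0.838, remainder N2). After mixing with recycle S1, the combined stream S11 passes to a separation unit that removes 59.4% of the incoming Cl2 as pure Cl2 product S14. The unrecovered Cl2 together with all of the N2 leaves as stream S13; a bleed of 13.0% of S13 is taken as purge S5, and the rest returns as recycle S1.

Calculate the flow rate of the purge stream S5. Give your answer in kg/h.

N2 enters only via S2 and leaves only via the purge: 1620×0.162 = 0.130×(N2 in S13), and the separation unit passes all N2, so N2 in S11 = N2 in S13 = 2018.8 kg/h.
Cl2 in S11: m_A = 1620×0.838 + (1−0.130)·(1−0.594)·m_A, so m_A = 1357.6/0.6468 = 2099 kg/h.
S13 = (1−0.594)×2099 + 2018.8 = 2870.9 kg/h.
Purge S5 = 0.130×2870.9 = 373.22 kg/h.

373.2 kg/h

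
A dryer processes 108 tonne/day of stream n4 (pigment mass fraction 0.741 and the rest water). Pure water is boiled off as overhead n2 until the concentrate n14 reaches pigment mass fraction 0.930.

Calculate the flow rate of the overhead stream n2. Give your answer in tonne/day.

21.95 tonne/day

pigment is conserved: 108×0.741 = 80.028 tonne/day all reports to the concentrate.
Concentrate = 80.028/(target fraction) = 86.052 tonne/day.
Overhead = 108 − 86.052 = 21.948 tonne/day.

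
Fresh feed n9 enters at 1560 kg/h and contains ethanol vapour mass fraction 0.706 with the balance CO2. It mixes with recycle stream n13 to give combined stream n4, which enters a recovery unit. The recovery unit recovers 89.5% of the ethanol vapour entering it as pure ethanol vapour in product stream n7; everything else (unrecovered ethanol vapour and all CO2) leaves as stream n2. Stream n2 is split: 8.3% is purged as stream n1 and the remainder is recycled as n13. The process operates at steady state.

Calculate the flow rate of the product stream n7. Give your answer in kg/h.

ethanol vapour in n4: m_A = 1560×0.706 + (1−0.083)·(1−0.895)·m_A, so m_A = 1101.4/0.9037 = 1218.7 kg/h.
Product n7 = 0.895×1218.7 = 1090.7 kg/h.

1091 kg/h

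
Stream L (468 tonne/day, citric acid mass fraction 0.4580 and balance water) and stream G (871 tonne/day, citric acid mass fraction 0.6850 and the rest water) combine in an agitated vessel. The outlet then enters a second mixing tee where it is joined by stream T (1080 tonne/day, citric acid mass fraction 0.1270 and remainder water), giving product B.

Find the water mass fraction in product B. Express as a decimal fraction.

Overall, product flow = 2419 tonne/day.
water in = 468×0.542 + 871×0.315 + 1080×0.873 = 1470.9 tonne/day.
water fraction in B = 0.6080.

0.6080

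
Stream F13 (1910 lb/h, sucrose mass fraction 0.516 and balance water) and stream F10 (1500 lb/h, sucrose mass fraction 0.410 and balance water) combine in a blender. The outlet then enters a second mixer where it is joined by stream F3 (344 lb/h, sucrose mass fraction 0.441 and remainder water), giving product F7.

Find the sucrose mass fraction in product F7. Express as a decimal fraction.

Overall, product flow = 3754 lb/h.
sucrose in = 1910×0.516 + 1500×0.410 + 344×0.441 = 1752.3 lb/h.
sucrose fraction in F7 = 0.467.

0.467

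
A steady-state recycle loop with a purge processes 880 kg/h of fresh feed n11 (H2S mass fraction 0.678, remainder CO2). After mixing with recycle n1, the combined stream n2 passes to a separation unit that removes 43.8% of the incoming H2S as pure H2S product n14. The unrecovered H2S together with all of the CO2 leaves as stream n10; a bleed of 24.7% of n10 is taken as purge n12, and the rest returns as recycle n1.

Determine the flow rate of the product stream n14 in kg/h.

453.1 kg/h

H2S in n2: m_A = 880×0.678 + (1−0.247)·(1−0.438)·m_A, so m_A = 596.64/0.5768 = 1034.4 kg/h.
Product n14 = 0.438×1034.4 = 453.05 kg/h.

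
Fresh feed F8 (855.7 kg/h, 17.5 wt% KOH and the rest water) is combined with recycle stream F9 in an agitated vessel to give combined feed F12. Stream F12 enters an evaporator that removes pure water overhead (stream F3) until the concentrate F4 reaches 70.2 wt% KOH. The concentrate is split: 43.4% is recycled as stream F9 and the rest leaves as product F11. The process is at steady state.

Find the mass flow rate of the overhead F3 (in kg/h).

642.4 kg/h

Overall KOH balance (none leaves overhead): KOH in fresh feed = KOH in product, i.e. 855.7×0.175 = (1−0.434)·F4·0.702.
F4 = 149.75/(0.702×0.566) = 376.88 kg/h.
Recycle F9 = 0.434×376.88 = 163.57 kg/h.
Combined feed F12 = 855.7 + 163.57 = 1019.3 kg/h.
Overhead F3 = F12 − F4 = 1019.3 − 376.88 = 642.38 kg/h.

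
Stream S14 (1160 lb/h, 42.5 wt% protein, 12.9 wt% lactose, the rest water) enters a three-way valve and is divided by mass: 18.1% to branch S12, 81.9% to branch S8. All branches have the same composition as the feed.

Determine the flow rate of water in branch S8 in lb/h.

Branch S8 total = 0.819×1160 = 950.04 lb/h.
water in S8 = 0.446×950.04 = 423.72 lb/h.

423.7 lb/h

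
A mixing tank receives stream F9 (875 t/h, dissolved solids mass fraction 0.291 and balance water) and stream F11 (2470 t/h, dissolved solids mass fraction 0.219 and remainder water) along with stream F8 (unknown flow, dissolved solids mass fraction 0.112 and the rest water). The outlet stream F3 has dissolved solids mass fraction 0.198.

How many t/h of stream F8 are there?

Let F8 be the unknown flow. Total out = 3345 + F8.
dissolved solids balance: 795.55 + 0.112·F8 = 0.198·(3345 + F8)
(0.112 − 0.198)·F8 = 0.198×3345 − 795.55 = -133.24
F8 = -133.24 / -0.086 = 1549.4 t/h

1549 t/h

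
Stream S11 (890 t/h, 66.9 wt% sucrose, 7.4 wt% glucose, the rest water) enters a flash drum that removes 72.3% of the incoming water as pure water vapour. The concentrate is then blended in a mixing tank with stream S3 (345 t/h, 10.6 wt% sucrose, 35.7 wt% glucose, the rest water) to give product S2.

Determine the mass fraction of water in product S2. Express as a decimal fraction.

0.232

Vapour removed = 0.723×0.257×890 = 165.37 t/h; concentrate = 724.63 t/h.
water reaching the mixer = 63.358 (from concentrate) + 345×0.537 = 248.62 t/h.
Product flow = 724.63 + 345 = 1069.6 t/h; water fraction = 0.232.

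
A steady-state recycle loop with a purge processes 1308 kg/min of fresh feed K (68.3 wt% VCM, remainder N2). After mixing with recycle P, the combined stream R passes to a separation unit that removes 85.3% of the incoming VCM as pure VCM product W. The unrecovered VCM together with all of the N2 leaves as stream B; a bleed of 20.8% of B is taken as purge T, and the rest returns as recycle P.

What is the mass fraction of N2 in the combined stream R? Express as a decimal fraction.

N2 enters only via K and leaves only via the purge: 1308×0.317 = 0.208×(N2 in B), and the separation unit passes all N2, so N2 in R = N2 in B = 1993.4 kg/min.
VCM in R: m_A = 1308×0.683 + (1−0.208)·(1−0.853)·m_A, so m_A = 893.36/0.8836 = 1011.1 kg/min.
R = 1011.1 + 1993.4 = 3004.5 kg/min.
N2 fraction in R = 1993.4/3004.5 = 0.663.

0.663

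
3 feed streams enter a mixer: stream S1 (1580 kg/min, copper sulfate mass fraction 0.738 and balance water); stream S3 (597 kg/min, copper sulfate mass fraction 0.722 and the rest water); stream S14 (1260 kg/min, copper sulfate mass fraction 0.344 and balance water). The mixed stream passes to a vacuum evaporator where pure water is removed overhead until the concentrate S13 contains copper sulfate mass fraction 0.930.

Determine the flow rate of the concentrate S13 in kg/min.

copper sulfate entering = 1580×0.738 + 597×0.722 + 1260×0.344 = 2030.5 kg/min.
All copper sulfate reports to S13, so S13 = 2030.5/0.930 = 2183.3 kg/min.

2183 kg/min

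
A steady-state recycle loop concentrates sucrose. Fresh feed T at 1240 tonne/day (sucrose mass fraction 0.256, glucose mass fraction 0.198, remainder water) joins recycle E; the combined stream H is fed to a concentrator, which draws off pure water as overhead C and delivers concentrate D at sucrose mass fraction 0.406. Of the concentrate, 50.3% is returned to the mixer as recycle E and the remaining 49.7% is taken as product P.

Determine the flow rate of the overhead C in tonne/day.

Overall sucrose balance (none leaves overhead): sucrose in fresh feed = sucrose in product, i.e. 1240×0.256 = (1−0.503)·D·0.406.
D = 317.44/(0.406×0.497) = 1573.2 tonne/day.
Recycle E = 0.503×1573.2 = 791.31 tonne/day.
Combined feed H = 1240 + 791.31 = 2031.3 tonne/day.
Overhead C = H − D = 2031.3 − 1573.2 = 458.13 tonne/day.

458.1 tonne/day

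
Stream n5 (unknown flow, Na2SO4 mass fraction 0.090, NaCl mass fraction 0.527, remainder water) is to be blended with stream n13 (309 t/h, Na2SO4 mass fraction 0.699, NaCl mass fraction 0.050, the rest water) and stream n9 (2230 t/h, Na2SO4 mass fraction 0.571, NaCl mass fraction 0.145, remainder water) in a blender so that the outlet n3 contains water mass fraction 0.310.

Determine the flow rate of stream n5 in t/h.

1044 t/h

Let n5 be the unknown flow. Total out = 2539 + n5.
water balance: 710.88 + 0.383·n5 = 0.310·(2539 + n5)
(0.383 − 0.310)·n5 = 0.310×2539 − 710.88 = 76.211
n5 = 76.211 / 0.073 = 1044 t/h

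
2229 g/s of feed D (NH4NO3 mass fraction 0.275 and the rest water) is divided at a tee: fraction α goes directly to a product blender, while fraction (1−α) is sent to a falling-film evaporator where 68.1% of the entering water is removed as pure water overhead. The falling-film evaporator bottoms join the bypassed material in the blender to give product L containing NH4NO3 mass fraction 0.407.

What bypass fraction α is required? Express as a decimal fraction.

All 2229×0.275 = 612.98 g/s of NH4NO3 reaches L, so L = 612.98/0.407 = 1506.1 g/s and vapour = 722.92 g/s.
The evaporator receives (1−α)·2229 of feed at 0.725 water and removes 0.681 of that water:
0.681×0.725×(1−α)×2229 = 722.92
(1−α) = 722.92/1100.5 = 0.6569;  α = 0.3431.

0.343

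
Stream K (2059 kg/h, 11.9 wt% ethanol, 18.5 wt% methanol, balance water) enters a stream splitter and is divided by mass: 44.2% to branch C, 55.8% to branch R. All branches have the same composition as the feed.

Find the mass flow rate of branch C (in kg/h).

910.1 kg/h

Branch C flow = 0.442×2059 = 910.08 kg/h.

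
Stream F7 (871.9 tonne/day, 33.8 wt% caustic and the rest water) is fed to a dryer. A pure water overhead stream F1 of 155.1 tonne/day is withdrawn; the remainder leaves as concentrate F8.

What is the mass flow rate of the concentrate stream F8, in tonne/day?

Concentrate = 871.9 − 155.1 = 716.8 tonne/day.

716.8 tonne/day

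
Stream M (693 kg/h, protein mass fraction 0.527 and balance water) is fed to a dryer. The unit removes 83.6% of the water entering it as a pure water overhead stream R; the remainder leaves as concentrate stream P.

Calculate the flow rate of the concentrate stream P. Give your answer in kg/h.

water entering = 693×0.473 = 327.79 kg/h; overhead removed = 0.836×327.79 = 274.03 kg/h.
Concentrate = 693 − 274.03 = 418.97 kg/h.

419 kg/h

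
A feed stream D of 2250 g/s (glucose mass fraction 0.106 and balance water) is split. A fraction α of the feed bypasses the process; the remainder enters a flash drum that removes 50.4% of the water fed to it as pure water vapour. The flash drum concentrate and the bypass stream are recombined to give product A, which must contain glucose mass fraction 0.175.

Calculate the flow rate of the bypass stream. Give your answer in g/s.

All 2250×0.106 = 238.5 g/s of glucose reaches A, so A = 238.5/0.175 = 1362.9 g/s and vapour = 887.14 g/s.
The evaporator receives (1−α)·2250 of feed at 0.894 water and removes 0.504 of that water:
0.504×0.894×(1−α)×2250 = 887.14
(1−α) = 887.14/1013.8 = 0.8751;  α = 0.1249.
Bypass flow = 0.1249×2250 = 281.09 g/s.

281.1 g/s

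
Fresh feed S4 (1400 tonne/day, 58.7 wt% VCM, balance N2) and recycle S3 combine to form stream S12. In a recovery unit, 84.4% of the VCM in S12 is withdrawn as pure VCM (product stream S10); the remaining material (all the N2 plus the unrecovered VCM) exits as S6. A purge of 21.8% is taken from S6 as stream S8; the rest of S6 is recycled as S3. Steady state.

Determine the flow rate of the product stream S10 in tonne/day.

VCM in S12: m_A = 1400×0.587 + (1−0.218)·(1−0.844)·m_A, so m_A = 821.8/0.8780 = 935.98 tonne/day.
Product S10 = 0.844×935.98 = 789.97 tonne/day.

790 tonne/day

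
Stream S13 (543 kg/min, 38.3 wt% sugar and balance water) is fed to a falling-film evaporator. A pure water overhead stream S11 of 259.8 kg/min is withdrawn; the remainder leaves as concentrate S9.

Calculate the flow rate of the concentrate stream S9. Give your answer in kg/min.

Concentrate = 543 − 259.8 = 283.2 kg/min.

283.2 kg/min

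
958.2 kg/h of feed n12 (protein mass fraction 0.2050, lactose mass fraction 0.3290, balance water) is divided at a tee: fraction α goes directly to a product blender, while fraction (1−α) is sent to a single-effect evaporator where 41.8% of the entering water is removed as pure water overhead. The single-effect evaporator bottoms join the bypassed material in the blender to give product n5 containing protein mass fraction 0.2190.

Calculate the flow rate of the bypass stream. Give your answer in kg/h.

All 958.2×0.205 = 196.43 kg/h of protein reaches n5, so n5 = 196.43/0.219 = 896.95 kg/h and vapour = 61.255 kg/h.
The evaporator receives (1−α)·958.2 of feed at 0.466 water and removes 0.418 of that water:
0.418×0.466×(1−α)×958.2 = 61.255
(1−α) = 61.255/186.65 = 0.3282;  α = 0.6718.
Bypass flow = 0.6718×958.2 = 643.73 kg/h.

643.7 kg/h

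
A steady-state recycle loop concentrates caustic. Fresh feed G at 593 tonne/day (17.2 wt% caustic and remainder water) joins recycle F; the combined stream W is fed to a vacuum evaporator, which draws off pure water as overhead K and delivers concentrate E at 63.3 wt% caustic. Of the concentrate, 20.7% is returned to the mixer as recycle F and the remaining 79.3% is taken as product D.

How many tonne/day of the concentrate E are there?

Overall caustic balance (none leaves overhead): caustic in fresh feed = caustic in product, i.e. 593×0.172 = (1−0.207)·E·0.633.
E = 102/(0.633×0.793) = 203.19 tonne/day.

203.2 tonne/day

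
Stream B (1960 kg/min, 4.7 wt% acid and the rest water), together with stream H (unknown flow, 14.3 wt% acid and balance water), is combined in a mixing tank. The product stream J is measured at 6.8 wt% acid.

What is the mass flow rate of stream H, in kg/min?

548.8 kg/min

Let H be the unknown flow. Total out = 1960 + H.
acid balance: 92.12 + 0.143·H = 0.068·(1960 + H)
(0.143 − 0.068)·H = 0.068×1960 − 92.12 = 41.16
H = 41.16 / 0.075 = 548.8 kg/min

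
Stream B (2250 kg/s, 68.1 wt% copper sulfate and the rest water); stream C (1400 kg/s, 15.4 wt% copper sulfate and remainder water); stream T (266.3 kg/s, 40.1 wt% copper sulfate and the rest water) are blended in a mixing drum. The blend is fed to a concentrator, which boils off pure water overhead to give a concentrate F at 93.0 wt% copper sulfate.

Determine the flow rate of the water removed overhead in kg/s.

1922 kg/s

copper sulfate entering = 2250×0.681 + 1400×0.154 + 266.3×0.401 = 1854.6 kg/s.
All copper sulfate reports to F, so F = 1854.6/0.930 = 1994.2 kg/s.
Total feed = 3916.3 kg/s; overhead = 3916.3 − 1994.2 = 1922.1 kg/s.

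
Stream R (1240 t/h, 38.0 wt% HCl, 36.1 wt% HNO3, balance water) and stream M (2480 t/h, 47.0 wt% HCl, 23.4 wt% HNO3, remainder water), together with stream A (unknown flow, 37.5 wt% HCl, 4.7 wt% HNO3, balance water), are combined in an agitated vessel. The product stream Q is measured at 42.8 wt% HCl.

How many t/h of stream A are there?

Let A be the unknown flow. Total out = 3720 + A.
HCl balance: 1636.8 + 0.375·A = 0.428·(3720 + A)
(0.375 − 0.428)·A = 0.428×3720 − 1636.8 = -44.64
A = -44.64 / -0.053 = 842.26 t/h

842.3 t/h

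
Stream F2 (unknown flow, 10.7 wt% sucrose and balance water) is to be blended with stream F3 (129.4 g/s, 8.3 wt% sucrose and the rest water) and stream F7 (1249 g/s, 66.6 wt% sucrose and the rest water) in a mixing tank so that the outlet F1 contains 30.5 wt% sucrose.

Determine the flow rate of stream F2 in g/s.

Let F2 be the unknown flow. Total out = 1378.4 + F2.
sucrose balance: 842.57 + 0.107·F2 = 0.305·(1378.4 + F2)
(0.107 − 0.305)·F2 = 0.305×1378.4 − 842.57 = -422.16
F2 = -422.16 / -0.198 = 2132.1 g/s

2132 g/s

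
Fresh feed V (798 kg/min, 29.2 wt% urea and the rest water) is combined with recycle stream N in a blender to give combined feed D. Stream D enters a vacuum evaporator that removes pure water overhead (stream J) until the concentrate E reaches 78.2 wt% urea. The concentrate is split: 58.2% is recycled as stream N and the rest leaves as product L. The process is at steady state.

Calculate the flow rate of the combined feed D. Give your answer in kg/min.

Overall urea balance (none leaves overhead): urea in fresh feed = urea in product, i.e. 798×0.292 = (1−0.582)·E·0.782.
E = 233.02/(0.782×0.418) = 712.86 kg/min.
Recycle N = 0.582×712.86 = 414.88 kg/min.
Combined feed D = 798 + 414.88 = 1212.9 kg/min.

1213 kg/min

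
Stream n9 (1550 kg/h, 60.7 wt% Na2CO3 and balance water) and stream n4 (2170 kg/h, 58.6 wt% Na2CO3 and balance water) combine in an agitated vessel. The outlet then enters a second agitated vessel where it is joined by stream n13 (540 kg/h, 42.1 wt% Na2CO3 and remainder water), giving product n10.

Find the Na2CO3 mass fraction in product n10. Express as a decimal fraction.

0.5727

Overall, product flow = 4260 kg/h.
Na2CO3 in = 1550×0.607 + 2170×0.586 + 540×0.421 = 2439.8 kg/h.
Na2CO3 fraction in n10 = 0.5727.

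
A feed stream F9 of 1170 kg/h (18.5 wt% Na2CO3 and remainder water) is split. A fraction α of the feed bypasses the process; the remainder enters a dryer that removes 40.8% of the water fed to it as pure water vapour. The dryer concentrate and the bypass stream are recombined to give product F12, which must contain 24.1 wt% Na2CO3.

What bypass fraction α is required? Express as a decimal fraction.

All 1170×0.185 = 216.45 kg/h of Na2CO3 reaches F12, so F12 = 216.45/0.241 = 898.13 kg/h and vapour = 271.87 kg/h.
The evaporator receives (1−α)·1170 of feed at 0.815 water and removes 0.408 of that water:
0.408×0.815×(1−α)×1170 = 271.87
(1−α) = 271.87/389.05 = 0.6988;  α = 0.3012.

0.301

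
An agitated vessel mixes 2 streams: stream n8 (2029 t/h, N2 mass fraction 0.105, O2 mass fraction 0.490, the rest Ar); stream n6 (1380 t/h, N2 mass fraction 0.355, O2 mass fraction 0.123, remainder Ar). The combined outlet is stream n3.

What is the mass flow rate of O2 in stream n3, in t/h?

1164 t/h

O2 out = O2 in = 2029×0.490 + 1380×0.123 = 1164 t/h.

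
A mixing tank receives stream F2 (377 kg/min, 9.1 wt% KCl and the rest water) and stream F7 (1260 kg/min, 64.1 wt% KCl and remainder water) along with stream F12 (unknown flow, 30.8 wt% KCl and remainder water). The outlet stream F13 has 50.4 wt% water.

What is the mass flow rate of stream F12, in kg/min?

159.7 kg/min

Let F12 be the unknown flow. Total out = 1637 + F12.
water balance: 795.03 + 0.692·F12 = 0.504·(1637 + F12)
(0.692 − 0.504)·F12 = 0.504×1637 − 795.03 = 30.015
F12 = 30.015 / 0.188 = 159.65 kg/min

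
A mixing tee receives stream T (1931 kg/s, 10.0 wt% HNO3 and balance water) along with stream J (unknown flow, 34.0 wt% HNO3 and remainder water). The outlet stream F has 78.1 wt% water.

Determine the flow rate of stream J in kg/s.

1899 kg/s

Let J be the unknown flow. Total out = 1931 + J.
water balance: 1737.9 + 0.660·J = 0.781·(1931 + J)
(0.660 − 0.781)·J = 0.781×1931 − 1737.9 = -229.79
J = -229.79 / -0.121 = 1899.1 kg/s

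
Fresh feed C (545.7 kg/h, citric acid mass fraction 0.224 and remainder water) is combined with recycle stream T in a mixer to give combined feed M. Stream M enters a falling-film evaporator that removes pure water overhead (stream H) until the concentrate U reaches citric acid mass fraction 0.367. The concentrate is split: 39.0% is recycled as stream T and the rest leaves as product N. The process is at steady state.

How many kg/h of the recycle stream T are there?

212.9 kg/h

Overall citric acid balance (none leaves overhead): citric acid in fresh feed = citric acid in product, i.e. 545.7×0.224 = (1−0.390)·U·0.367.
U = 122.24/(0.367×0.610) = 546.02 kg/h.
Recycle T = 0.390×546.02 = 212.95 kg/h.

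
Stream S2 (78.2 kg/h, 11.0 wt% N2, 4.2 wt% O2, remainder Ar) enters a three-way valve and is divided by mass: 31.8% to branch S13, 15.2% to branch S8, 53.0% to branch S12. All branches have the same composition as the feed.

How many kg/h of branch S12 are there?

Branch S12 flow = 0.530×78.2 = 41.446 kg/h.

41.45 kg/h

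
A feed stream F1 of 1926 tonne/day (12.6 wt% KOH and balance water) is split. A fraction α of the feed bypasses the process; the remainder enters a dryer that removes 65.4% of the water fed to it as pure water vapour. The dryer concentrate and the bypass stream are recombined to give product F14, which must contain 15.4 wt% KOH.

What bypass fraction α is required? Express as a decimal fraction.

0.682

All 1926×0.126 = 242.68 tonne/day of KOH reaches F14, so F14 = 242.68/0.154 = 1575.8 tonne/day and vapour = 350.18 tonne/day.
The evaporator receives (1−α)·1926 of feed at 0.874 water and removes 0.654 of that water:
0.654×0.874×(1−α)×1926 = 350.18
(1−α) = 350.18/1100.9 = 0.3181;  α = 0.6819.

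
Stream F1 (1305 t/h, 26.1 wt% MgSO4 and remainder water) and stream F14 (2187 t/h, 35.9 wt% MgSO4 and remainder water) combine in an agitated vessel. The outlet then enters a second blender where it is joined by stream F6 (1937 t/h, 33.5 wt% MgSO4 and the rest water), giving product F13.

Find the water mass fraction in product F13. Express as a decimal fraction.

Overall, product flow = 5429 t/h.
water in = 1305×0.739 + 2187×0.641 + 1937×0.665 = 3654.4 t/h.
water fraction in F13 = 0.673.

0.673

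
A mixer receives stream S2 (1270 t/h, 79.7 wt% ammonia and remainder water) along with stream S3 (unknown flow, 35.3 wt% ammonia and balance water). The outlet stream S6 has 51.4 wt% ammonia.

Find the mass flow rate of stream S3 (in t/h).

2232 t/h

Let S3 be the unknown flow. Total out = 1270 + S3.
ammonia balance: 1012.2 + 0.353·S3 = 0.514·(1270 + S3)
(0.353 − 0.514)·S3 = 0.514×1270 − 1012.2 = -359.41
S3 = -359.41 / -0.161 = 2232.4 t/h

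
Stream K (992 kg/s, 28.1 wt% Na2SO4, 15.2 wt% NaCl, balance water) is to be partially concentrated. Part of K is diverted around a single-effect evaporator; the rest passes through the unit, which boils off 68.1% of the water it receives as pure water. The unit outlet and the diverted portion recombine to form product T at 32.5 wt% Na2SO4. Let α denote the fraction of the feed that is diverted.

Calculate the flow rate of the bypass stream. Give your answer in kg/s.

All 992×0.281 = 278.75 kg/s of Na2SO4 reaches T, so T = 278.75/0.325 = 857.7 kg/s and vapour = 134.3 kg/s.
The evaporator receives (1−α)·992 of feed at 0.567 water and removes 0.681 of that water:
0.681×0.567×(1−α)×992 = 134.3
(1−α) = 134.3/383.04 = 0.3506;  α = 0.6494.
Bypass flow = 0.6494×992 = 644.18 kg/s.

644.2 kg/s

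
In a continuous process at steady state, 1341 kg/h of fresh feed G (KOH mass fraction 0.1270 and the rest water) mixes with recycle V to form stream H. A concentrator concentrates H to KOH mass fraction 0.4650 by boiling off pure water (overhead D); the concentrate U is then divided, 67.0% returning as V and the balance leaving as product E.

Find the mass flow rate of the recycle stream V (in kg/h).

743.6 kg/h

Overall KOH balance (none leaves overhead): KOH in fresh feed = KOH in product, i.e. 1341×0.127 = (1−0.670)·U·0.465.
U = 170.31/(0.465×0.330) = 1109.9 kg/h.
Recycle V = 0.670×1109.9 = 743.6 kg/h.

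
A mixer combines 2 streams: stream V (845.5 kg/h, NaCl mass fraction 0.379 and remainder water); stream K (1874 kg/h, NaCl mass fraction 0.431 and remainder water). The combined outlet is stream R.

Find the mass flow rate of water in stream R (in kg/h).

water out = water in = 845.5×0.621 + 1874×0.569 = 1591.4 kg/h.

1591 kg/h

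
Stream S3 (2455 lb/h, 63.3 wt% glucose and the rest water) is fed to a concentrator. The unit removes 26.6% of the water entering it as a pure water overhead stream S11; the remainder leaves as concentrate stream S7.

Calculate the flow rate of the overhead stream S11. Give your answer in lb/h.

water entering = 2455×0.367 = 900.99 lb/h; overhead removed = 0.266×900.99 = 239.66 lb/h.

239.7 lb/h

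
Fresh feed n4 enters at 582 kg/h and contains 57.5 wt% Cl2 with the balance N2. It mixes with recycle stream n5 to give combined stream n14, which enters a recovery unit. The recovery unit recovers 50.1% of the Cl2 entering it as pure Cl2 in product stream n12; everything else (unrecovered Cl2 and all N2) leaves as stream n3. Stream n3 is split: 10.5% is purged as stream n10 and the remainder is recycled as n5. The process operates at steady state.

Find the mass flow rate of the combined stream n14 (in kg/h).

2960 kg/h

N2 enters only via n4 and leaves only via the purge: 582×0.425 = 0.105×(N2 in n3), and the recovery unit passes all N2, so N2 in n14 = N2 in n3 = 2355.7 kg/h.
Cl2 in n14: m_A = 582×0.575 + (1−0.105)·(1−0.501)·m_A, so m_A = 334.65/0.5534 = 604.72 kg/h.
n14 = 604.72 + 2355.7 = 2960.4 kg/h.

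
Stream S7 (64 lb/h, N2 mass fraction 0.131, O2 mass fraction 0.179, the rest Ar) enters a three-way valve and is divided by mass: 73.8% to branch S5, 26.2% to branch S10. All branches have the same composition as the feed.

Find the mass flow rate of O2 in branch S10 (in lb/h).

Branch S10 total = 0.262×64 = 16.768 lb/h.
O2 in S10 = 0.179×16.768 = 3.0015 lb/h.

3.001 lb/h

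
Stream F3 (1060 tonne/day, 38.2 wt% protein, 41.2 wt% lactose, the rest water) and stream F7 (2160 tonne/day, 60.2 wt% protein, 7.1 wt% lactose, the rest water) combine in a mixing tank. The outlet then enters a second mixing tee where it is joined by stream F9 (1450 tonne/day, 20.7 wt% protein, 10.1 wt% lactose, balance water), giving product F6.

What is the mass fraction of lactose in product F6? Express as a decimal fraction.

Overall, product flow = 4670 tonne/day.
lactose in = 1060×0.412 + 2160×0.071 + 1450×0.101 = 736.53 tonne/day.
lactose fraction in F6 = 0.158.

0.158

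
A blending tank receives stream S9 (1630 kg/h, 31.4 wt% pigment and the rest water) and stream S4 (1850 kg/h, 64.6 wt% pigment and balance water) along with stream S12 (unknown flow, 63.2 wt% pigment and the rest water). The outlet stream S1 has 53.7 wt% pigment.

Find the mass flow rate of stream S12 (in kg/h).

1704 kg/h

Let S12 be the unknown flow. Total out = 3480 + S12.
pigment balance: 1706.9 + 0.632·S12 = 0.537·(3480 + S12)
(0.632 − 0.537)·S12 = 0.537×3480 − 1706.9 = 161.84
S12 = 161.84 / 0.095 = 1703.6 kg/h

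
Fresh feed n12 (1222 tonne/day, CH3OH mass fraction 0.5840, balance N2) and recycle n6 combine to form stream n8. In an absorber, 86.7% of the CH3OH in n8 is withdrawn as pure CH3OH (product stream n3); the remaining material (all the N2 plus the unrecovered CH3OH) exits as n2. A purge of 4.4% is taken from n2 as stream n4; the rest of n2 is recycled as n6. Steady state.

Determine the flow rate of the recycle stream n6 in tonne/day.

N2 enters only via n12 and leaves only via the purge: 1222×0.416 = 0.044×(N2 in n2), and the absorber passes all N2, so N2 in n8 = N2 in n2 = 11553 tonne/day.
CH3OH in n8: m_A = 1222×0.584 + (1−0.044)·(1−0.867)·m_A, so m_A = 713.65/0.8729 = 817.6 tonne/day.
n2 = (1−0.867)×817.6 + 11553 = 11662 tonne/day.
Recycle n6 = (1−0.044)×11662 = 11149 tonne/day.

11150 tonne/day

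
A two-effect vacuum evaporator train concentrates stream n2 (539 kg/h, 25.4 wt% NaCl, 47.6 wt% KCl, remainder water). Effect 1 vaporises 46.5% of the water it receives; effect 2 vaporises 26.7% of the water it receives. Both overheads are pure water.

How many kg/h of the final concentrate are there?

450.5 kg/h

water in feed = 539×0.270 = 145.53 kg/h.
After stage 1: water left = (1−0.465)×145.53 = 77.859; stream total = 471.33 kg/h.
After stage 2: water left = (1−0.267)×77.859 = 57.07; final concentrate = 450.54 kg/h.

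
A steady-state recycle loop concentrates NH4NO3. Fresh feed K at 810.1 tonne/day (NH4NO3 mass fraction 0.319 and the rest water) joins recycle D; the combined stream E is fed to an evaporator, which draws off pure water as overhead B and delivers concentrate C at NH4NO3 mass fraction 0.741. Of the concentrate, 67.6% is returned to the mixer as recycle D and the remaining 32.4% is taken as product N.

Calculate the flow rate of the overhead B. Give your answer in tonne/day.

Overall NH4NO3 balance (none leaves overhead): NH4NO3 in fresh feed = NH4NO3 in product, i.e. 810.1×0.319 = (1−0.676)·C·0.741.
C = 258.42/(0.741×0.324) = 1076.4 tonne/day.
Recycle D = 0.676×1076.4 = 727.63 tonne/day.
Combined feed E = 810.1 + 727.63 = 1537.7 tonne/day.
Overhead B = E − C = 1537.7 − 1076.4 = 461.35 tonne/day.

461.4 tonne/day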